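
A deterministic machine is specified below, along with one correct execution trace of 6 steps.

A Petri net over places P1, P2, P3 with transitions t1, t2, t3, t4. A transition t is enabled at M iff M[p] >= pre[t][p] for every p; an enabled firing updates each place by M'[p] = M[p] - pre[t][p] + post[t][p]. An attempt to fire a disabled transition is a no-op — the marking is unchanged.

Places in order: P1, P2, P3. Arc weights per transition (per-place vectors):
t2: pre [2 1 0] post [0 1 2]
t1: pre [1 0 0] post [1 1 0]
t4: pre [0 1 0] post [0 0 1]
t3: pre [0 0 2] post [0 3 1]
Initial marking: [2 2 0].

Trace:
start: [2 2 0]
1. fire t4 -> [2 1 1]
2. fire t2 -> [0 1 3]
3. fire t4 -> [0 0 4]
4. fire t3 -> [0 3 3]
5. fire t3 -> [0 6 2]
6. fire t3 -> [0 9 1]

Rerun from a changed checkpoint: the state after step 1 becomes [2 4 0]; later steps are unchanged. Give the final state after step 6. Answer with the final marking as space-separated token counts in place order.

0 9 1

state after step 1 := [2 4 0]
2. fire t2 -> [0 4 2]
3. fire t4 -> [0 3 3]
4. fire t3 -> [0 6 2]
5. fire t3 -> [0 9 1]
6. fire t3 -> [0 9 1]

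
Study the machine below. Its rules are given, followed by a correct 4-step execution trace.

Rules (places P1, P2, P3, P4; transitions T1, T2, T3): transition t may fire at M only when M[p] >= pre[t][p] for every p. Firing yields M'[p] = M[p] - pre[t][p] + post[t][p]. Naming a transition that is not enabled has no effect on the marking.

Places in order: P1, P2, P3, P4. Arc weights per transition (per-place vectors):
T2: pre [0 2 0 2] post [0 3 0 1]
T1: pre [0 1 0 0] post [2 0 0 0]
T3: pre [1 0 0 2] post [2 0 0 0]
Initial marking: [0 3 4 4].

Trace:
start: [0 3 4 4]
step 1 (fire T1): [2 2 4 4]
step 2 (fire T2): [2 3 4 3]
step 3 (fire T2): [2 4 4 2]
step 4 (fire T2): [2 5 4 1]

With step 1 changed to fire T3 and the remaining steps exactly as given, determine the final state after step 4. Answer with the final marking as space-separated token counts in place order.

(re-executing from step 1 with the substitution; state before step 1: [0 3 4 4])
step 1 (fire T3): [0 3 4 4]
step 2 (fire T2): [0 4 4 3]
step 3 (fire T2): [0 5 4 2]
step 4 (fire T2): [0 6 4 1]

0 6 4 1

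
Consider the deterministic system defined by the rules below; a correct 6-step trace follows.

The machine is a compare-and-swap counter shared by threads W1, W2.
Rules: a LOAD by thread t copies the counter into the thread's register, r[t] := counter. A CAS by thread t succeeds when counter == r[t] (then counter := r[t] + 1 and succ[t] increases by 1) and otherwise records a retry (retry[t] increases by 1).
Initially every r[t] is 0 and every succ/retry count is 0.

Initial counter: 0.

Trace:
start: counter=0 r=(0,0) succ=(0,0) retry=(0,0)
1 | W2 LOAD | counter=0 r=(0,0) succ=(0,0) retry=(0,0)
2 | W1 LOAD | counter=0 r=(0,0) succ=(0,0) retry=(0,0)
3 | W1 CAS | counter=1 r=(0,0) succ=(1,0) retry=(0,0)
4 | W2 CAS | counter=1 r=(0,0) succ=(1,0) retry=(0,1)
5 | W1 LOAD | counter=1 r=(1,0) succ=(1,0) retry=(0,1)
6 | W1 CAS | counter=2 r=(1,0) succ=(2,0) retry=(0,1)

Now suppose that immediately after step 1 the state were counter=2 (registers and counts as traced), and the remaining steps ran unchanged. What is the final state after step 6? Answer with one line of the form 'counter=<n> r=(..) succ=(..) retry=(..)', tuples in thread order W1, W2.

counter=4 r=(3,0) succ=(2,0) retry=(0,1)

state after step 1 := counter=2 r=(0,0) succ=(0,0) retry=(0,0)
2 | W1 LOAD | counter=2 r=(2,0) succ=(0,0) retry=(0,0)
3 | W1 CAS | counter=3 r=(2,0) succ=(1,0) retry=(0,0)
4 | W2 CAS | counter=3 r=(2,0) succ=(1,0) retry=(0,1)
5 | W1 LOAD | counter=3 r=(3,0) succ=(1,0) retry=(0,1)
6 | W1 CAS | counter=4 r=(3,0) succ=(2,0) retry=(0,1)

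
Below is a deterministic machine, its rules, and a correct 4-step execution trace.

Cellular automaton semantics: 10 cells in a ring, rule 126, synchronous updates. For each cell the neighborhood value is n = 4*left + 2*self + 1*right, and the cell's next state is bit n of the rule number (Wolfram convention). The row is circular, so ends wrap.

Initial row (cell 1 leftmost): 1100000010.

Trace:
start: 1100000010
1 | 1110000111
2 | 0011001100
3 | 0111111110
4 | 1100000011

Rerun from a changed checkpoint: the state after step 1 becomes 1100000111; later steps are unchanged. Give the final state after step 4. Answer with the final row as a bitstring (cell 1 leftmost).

1001110011

state after step 1 := 1100000111
2 | 0110001100
3 | 1111011110
4 | 1001110011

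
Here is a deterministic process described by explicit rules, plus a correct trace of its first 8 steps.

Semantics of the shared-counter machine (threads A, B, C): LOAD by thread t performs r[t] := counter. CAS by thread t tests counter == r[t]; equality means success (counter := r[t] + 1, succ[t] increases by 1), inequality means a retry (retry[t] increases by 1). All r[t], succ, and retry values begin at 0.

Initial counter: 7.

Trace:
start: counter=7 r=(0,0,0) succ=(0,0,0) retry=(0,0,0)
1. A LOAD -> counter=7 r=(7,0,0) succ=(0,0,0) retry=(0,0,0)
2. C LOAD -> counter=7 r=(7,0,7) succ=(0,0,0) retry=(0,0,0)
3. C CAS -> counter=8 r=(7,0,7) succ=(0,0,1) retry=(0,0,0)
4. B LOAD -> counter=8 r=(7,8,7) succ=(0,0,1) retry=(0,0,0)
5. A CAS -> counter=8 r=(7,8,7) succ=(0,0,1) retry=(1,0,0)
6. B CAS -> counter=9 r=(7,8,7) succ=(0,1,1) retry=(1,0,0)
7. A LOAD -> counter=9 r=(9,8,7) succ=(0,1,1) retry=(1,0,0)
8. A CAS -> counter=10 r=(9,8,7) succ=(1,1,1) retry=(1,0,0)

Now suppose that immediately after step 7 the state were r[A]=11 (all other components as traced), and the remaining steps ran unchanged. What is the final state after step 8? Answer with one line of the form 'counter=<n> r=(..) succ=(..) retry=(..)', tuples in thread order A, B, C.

counter=9 r=(11,8,7) succ=(0,1,1) retry=(2,0,0)

state after step 7 := counter=9 r=(11,8,7) succ=(0,1,1) retry=(1,0,0)
8. A CAS -> counter=9 r=(11,8,7) succ=(0,1,1) retry=(2,0,0)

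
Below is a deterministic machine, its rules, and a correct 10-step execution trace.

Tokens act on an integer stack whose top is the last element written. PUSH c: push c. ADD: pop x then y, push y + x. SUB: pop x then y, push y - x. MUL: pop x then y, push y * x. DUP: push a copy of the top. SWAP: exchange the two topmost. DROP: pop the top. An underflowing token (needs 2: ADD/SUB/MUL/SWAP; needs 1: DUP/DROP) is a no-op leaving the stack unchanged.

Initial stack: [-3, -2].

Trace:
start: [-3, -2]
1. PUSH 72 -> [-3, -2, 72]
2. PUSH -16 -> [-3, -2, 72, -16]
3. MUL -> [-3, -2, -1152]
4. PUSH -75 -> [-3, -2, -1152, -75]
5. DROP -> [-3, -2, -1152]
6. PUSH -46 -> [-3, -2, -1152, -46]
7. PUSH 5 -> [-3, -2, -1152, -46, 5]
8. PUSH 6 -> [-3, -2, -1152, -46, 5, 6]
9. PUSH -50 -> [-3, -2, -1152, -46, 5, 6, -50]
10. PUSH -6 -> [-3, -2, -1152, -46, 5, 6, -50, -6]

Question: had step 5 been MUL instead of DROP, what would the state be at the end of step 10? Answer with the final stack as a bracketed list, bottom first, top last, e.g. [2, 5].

[-3, -2, 86400, -46, 5, 6, -50, -6]

(re-executing from step 5 with the substitution; state before step 5: [-3, -2, -1152, -75])
5. MUL -> [-3, -2, 86400]
6. PUSH -46 -> [-3, -2, 86400, -46]
7. PUSH 5 -> [-3, -2, 86400, -46, 5]
8. PUSH 6 -> [-3, -2, 86400, -46, 5, 6]
9. PUSH -50 -> [-3, -2, 86400, -46, 5, 6, -50]
10. PUSH -6 -> [-3, -2, 86400, -46, 5, 6, -50, -6]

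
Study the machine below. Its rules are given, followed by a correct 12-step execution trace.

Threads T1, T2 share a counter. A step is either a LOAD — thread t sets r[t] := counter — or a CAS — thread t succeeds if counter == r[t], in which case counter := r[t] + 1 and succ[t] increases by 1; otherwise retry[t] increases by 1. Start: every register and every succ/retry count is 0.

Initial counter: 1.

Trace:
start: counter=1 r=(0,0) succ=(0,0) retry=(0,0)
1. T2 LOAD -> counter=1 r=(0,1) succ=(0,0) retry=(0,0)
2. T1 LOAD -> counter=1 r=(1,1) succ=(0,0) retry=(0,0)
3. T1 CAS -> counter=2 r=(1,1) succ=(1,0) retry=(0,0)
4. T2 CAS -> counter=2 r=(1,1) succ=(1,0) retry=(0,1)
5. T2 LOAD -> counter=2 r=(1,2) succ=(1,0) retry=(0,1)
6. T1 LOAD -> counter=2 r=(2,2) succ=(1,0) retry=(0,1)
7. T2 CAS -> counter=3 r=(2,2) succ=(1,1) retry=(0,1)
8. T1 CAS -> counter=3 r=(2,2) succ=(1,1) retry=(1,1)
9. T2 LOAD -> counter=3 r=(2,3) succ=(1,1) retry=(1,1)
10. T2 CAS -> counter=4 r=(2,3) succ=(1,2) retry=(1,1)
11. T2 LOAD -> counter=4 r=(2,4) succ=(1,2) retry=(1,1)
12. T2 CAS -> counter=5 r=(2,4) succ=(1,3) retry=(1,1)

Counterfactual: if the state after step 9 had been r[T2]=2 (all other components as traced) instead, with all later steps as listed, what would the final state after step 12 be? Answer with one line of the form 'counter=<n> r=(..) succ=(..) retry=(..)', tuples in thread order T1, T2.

state after step 9 := counter=3 r=(2,2) succ=(1,1) retry=(1,1)
10. T2 CAS -> counter=3 r=(2,2) succ=(1,1) retry=(1,2)
11. T2 LOAD -> counter=3 r=(2,3) succ=(1,1) retry=(1,2)
12. T2 CAS -> counter=4 r=(2,3) succ=(1,2) retry=(1,2)

counter=4 r=(2,3) succ=(1,2) retry=(1,2)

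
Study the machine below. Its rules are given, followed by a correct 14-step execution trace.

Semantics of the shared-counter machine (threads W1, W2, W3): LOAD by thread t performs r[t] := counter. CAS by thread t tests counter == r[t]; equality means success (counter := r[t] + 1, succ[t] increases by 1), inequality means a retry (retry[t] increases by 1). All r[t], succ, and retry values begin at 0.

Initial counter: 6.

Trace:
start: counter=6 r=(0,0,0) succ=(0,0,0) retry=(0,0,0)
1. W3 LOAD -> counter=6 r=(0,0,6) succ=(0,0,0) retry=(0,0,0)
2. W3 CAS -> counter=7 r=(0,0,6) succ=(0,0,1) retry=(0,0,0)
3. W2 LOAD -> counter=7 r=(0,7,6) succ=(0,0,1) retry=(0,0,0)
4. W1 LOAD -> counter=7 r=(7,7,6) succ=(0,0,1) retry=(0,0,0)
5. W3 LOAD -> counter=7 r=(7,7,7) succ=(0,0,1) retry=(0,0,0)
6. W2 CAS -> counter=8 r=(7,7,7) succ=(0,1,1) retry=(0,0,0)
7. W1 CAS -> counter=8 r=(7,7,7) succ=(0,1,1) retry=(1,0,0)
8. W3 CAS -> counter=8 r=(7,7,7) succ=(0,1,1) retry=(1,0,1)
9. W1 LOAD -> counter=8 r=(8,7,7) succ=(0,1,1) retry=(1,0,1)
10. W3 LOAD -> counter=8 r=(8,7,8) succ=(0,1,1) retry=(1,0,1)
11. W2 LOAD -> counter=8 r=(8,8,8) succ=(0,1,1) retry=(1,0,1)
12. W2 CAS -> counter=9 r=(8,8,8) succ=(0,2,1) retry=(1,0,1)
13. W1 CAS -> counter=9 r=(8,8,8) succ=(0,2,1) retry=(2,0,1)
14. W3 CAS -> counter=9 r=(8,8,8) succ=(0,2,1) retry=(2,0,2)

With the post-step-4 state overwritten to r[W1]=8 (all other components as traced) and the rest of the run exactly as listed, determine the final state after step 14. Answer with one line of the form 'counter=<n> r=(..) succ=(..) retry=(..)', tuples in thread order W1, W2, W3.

counter=10 r=(9,9,9) succ=(1,2,1) retry=(1,0,2)

state after step 4 := counter=7 r=(8,7,6) succ=(0,0,1) retry=(0,0,0)
5. W3 LOAD -> counter=7 r=(8,7,7) succ=(0,0,1) retry=(0,0,0)
6. W2 CAS -> counter=8 r=(8,7,7) succ=(0,1,1) retry=(0,0,0)
7. W1 CAS -> counter=9 r=(8,7,7) succ=(1,1,1) retry=(0,0,0)
8. W3 CAS -> counter=9 r=(8,7,7) succ=(1,1,1) retry=(0,0,1)
9. W1 LOAD -> counter=9 r=(9,7,7) succ=(1,1,1) retry=(0,0,1)
10. W3 LOAD -> counter=9 r=(9,7,9) succ=(1,1,1) retry=(0,0,1)
11. W2 LOAD -> counter=9 r=(9,9,9) succ=(1,1,1) retry=(0,0,1)
12. W2 CAS -> counter=10 r=(9,9,9) succ=(1,2,1) retry=(0,0,1)
13. W1 CAS -> counter=10 r=(9,9,9) succ=(1,2,1) retry=(1,0,1)
14. W3 CAS -> counter=10 r=(9,9,9) succ=(1,2,1) retry=(1,0,2)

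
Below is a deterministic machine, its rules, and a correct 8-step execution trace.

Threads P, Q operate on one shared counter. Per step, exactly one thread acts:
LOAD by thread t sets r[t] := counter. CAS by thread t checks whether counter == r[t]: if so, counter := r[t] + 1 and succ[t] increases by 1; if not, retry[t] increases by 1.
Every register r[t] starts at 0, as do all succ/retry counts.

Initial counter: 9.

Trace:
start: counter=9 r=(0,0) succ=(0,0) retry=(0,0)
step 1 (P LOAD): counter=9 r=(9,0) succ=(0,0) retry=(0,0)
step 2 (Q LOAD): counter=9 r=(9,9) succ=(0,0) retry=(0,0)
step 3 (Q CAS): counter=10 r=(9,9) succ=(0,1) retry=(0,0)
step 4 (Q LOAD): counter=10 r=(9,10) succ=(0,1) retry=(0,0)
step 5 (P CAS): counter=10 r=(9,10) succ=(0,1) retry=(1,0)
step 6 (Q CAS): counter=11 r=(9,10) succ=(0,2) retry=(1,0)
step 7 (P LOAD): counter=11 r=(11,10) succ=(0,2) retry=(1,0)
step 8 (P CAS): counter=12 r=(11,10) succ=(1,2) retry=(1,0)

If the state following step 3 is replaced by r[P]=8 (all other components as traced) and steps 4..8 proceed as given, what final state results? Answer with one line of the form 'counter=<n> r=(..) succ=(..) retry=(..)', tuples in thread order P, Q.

state after step 3 := counter=10 r=(8,9) succ=(0,1) retry=(0,0)
step 4 (Q LOAD): counter=10 r=(8,10) succ=(0,1) retry=(0,0)
step 5 (P CAS): counter=10 r=(8,10) succ=(0,1) retry=(1,0)
step 6 (Q CAS): counter=11 r=(8,10) succ=(0,2) retry=(1,0)
step 7 (P LOAD): counter=11 r=(11,10) succ=(0,2) retry=(1,0)
step 8 (P CAS): counter=12 r=(11,10) succ=(1,2) retry=(1,0)

counter=12 r=(11,10) succ=(1,2) retry=(1,0)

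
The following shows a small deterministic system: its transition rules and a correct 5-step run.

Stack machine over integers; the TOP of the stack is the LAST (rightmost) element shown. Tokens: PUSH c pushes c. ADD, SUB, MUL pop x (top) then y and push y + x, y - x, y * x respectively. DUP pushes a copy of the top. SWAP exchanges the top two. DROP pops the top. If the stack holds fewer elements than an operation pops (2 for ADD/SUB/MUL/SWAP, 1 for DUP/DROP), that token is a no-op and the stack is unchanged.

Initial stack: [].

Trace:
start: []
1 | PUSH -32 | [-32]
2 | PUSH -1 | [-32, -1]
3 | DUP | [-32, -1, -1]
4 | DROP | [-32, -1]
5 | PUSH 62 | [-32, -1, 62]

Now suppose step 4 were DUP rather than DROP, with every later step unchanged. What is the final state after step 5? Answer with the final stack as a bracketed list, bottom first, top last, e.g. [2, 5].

[-32, -1, -1, -1, 62]

(re-executing from step 4 with the substitution; state before step 4: [-32, -1, -1])
4 | DUP | [-32, -1, -1, -1]
5 | PUSH 62 | [-32, -1, -1, -1, 62]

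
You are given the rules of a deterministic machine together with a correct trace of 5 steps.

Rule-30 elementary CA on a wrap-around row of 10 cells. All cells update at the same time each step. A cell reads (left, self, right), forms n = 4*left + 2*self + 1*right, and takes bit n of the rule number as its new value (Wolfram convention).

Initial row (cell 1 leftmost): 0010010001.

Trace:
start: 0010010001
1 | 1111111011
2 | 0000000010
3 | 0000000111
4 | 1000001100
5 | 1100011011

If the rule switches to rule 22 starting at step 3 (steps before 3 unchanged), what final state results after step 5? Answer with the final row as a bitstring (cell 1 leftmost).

1100011101

(re-executing steps 3..5 under rule 22; state before step 3: 0000000010)
3 | 0000000111
4 | 1000001000
5 | 1100011101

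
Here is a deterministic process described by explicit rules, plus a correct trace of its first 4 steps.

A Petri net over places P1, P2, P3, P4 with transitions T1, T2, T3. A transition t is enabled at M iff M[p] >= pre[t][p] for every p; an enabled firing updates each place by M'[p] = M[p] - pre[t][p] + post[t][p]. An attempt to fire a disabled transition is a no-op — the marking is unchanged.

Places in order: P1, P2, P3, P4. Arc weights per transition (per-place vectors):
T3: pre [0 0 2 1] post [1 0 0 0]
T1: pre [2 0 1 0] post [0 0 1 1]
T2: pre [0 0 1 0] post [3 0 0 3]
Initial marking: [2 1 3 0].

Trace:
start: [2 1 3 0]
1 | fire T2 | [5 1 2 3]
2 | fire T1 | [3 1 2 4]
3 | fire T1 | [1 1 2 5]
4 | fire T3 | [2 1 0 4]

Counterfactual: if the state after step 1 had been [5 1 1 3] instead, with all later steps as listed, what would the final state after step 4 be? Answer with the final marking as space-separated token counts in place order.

1 1 1 5

state after step 1 := [5 1 1 3]
2 | fire T1 | [3 1 1 4]
3 | fire T1 | [1 1 1 5]
4 | fire T3 | [1 1 1 5]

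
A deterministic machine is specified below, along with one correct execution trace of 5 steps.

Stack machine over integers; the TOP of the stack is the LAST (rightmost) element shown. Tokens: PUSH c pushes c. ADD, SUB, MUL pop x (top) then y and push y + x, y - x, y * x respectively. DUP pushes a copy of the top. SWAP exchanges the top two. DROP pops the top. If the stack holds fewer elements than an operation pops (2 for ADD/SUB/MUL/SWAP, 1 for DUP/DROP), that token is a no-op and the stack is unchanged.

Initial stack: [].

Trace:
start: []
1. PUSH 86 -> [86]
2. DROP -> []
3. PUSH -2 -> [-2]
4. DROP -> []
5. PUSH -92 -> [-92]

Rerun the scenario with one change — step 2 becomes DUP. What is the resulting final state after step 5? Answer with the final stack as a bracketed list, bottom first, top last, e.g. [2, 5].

(re-executing from step 2 with the substitution; state before step 2: [86])
2. DUP -> [86, 86]
3. PUSH -2 -> [86, 86, -2]
4. DROP -> [86, 86]
5. PUSH -92 -> [86, 86, -92]

[86, 86, -92]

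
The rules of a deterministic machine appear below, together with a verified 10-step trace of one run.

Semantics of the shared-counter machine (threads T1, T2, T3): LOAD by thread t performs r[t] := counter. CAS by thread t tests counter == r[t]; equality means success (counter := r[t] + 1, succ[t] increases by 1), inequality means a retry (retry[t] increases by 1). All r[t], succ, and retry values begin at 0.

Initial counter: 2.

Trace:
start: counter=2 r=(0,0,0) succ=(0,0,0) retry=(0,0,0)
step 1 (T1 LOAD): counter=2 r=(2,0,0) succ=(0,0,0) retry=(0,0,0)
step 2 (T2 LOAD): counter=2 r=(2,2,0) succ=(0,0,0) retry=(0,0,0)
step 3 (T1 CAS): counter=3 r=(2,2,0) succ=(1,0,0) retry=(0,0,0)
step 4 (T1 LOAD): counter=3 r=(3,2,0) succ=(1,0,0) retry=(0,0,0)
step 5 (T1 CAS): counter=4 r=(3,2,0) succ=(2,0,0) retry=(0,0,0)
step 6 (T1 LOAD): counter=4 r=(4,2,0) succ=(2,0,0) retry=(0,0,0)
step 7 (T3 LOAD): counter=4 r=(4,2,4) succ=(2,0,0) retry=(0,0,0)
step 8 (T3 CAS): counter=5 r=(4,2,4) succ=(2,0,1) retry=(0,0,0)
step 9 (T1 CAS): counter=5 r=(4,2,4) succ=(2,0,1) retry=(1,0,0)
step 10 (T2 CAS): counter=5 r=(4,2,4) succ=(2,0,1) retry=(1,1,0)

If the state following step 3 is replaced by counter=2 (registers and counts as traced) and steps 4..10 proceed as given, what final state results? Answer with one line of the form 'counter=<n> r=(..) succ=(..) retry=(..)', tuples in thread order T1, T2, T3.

state after step 3 := counter=2 r=(2,2,0) succ=(1,0,0) retry=(0,0,0)
step 4 (T1 LOAD): counter=2 r=(2,2,0) succ=(1,0,0) retry=(0,0,0)
step 5 (T1 CAS): counter=3 r=(2,2,0) succ=(2,0,0) retry=(0,0,0)
step 6 (T1 LOAD): counter=3 r=(3,2,0) succ=(2,0,0) retry=(0,0,0)
step 7 (T3 LOAD): counter=3 r=(3,2,3) succ=(2,0,0) retry=(0,0,0)
step 8 (T3 CAS): counter=4 r=(3,2,3) succ=(2,0,1) retry=(0,0,0)
step 9 (T1 CAS): counter=4 r=(3,2,3) succ=(2,0,1) retry=(1,0,0)
step 10 (T2 CAS): counter=4 r=(3,2,3) succ=(2,0,1) retry=(1,1,0)

counter=4 r=(3,2,3) succ=(2,0,1) retry=(1,1,0)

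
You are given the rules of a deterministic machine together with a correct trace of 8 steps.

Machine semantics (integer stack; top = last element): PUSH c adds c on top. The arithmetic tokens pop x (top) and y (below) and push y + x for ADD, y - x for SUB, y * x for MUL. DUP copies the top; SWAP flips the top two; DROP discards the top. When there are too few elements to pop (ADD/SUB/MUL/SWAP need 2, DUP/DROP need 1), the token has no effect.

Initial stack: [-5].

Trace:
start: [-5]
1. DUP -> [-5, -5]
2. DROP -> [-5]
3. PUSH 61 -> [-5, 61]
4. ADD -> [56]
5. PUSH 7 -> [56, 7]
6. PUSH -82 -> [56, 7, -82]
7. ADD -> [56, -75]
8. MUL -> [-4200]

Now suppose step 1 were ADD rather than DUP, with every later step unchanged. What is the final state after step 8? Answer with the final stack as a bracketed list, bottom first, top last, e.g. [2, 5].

(re-executing from step 1 with the substitution; state before step 1: [-5])
1. ADD -> [-5]
2. DROP -> []
3. PUSH 61 -> [61]
4. ADD -> [61]
5. PUSH 7 -> [61, 7]
6. PUSH -82 -> [61, 7, -82]
7. ADD -> [61, -75]
8. MUL -> [-4575]

[-4575]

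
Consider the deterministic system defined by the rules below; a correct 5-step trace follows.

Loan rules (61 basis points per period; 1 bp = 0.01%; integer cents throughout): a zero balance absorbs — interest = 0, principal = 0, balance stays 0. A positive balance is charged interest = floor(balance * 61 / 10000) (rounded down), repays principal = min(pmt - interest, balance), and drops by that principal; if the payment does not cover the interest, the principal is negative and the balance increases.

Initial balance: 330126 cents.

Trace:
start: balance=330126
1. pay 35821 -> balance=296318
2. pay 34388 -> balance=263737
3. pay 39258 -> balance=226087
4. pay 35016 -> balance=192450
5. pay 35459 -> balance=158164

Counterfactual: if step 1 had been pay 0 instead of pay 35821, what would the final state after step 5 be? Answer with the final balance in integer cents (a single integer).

(re-executing from step 1 with the substitution; state before step 1: balance=330126)
1. pay 0 -> balance=332139
2. pay 34388 -> balance=299777
3. pay 39258 -> balance=262347
4. pay 35016 -> balance=228931
5. pay 35459 -> balance=194868

194868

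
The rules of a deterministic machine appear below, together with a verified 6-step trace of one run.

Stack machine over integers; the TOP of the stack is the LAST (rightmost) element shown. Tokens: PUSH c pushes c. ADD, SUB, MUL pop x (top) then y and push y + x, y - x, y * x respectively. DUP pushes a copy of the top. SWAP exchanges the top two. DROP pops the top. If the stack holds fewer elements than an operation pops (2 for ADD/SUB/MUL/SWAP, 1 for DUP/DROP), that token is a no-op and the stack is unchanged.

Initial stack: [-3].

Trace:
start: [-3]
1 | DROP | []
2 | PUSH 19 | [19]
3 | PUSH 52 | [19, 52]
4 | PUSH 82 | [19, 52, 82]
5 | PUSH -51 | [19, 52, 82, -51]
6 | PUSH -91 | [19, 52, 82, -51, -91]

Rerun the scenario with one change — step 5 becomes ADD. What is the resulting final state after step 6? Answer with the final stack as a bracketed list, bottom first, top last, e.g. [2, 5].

(re-executing from step 5 with the substitution; state before step 5: [19, 52, 82])
5 | ADD | [19, 134]
6 | PUSH -91 | [19, 134, -91]

[19, 134, -91]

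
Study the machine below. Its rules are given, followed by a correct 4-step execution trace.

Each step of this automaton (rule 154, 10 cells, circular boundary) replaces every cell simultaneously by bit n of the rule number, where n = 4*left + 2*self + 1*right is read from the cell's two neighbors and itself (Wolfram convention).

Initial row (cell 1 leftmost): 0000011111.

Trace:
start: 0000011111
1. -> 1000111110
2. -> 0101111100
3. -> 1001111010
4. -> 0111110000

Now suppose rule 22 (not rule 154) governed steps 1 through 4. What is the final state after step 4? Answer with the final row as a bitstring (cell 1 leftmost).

(re-executing steps 1..4 under rule 22; state before step 1: 0000011111)
1. -> 1000100000
2. -> 1101110001
3. -> 0000001010
4. -> 0000011011

0000011011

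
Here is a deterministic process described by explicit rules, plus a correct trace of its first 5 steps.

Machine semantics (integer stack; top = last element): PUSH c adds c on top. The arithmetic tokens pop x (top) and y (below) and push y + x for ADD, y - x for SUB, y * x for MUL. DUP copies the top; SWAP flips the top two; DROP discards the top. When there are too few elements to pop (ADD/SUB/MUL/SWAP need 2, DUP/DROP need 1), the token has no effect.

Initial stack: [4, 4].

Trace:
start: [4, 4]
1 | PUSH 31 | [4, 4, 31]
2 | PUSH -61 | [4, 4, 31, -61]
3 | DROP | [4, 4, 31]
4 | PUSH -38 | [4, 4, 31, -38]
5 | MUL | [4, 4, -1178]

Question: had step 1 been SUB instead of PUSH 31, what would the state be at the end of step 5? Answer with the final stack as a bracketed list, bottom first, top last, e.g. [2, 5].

(re-executing from step 1 with the substitution; state before step 1: [4, 4])
1 | SUB | [0]
2 | PUSH -61 | [0, -61]
3 | DROP | [0]
4 | PUSH -38 | [0, -38]
5 | MUL | [0]

[0]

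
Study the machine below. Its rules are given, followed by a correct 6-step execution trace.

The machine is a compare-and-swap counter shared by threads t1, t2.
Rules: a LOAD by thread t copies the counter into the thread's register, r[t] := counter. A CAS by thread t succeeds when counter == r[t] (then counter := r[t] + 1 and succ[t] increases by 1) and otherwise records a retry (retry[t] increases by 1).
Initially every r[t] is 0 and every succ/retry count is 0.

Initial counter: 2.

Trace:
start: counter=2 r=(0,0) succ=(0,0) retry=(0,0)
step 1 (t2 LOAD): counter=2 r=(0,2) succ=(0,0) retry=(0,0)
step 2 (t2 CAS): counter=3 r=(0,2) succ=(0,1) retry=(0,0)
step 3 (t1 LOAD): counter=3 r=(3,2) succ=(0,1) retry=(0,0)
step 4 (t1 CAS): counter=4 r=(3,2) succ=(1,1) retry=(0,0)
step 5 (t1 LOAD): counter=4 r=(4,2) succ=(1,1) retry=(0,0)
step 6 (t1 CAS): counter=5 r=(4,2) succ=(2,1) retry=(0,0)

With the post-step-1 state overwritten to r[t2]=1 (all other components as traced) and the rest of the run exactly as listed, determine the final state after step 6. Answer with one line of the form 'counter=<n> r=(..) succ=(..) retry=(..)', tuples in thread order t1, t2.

counter=4 r=(3,1) succ=(2,0) retry=(0,1)

state after step 1 := counter=2 r=(0,1) succ=(0,0) retry=(0,0)
step 2 (t2 CAS): counter=2 r=(0,1) succ=(0,0) retry=(0,1)
step 3 (t1 LOAD): counter=2 r=(2,1) succ=(0,0) retry=(0,1)
step 4 (t1 CAS): counter=3 r=(2,1) succ=(1,0) retry=(0,1)
step 5 (t1 LOAD): counter=3 r=(3,1) succ=(1,0) retry=(0,1)
step 6 (t1 CAS): counter=4 r=(3,1) succ=(2,0) retry=(0,1)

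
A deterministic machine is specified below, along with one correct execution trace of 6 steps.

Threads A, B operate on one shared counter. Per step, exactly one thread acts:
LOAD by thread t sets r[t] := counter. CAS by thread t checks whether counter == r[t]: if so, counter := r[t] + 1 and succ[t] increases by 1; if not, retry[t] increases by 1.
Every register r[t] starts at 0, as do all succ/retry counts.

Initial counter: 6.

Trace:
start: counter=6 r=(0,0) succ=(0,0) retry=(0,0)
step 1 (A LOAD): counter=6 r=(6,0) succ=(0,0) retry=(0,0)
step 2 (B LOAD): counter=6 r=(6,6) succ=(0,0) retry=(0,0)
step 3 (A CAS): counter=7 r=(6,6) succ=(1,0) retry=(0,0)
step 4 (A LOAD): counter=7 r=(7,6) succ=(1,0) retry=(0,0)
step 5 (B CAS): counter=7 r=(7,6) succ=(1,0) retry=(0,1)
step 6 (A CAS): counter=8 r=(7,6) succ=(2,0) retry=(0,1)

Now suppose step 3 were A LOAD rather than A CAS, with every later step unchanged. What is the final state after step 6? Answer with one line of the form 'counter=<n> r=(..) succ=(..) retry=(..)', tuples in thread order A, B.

(re-executing from step 3 with the substitution; state before step 3: counter=6 r=(6,6) succ=(0,0) retry=(0,0))
step 3 (A LOAD): counter=6 r=(6,6) succ=(0,0) retry=(0,0)
step 4 (A LOAD): counter=6 r=(6,6) succ=(0,0) retry=(0,0)
step 5 (B CAS): counter=7 r=(6,6) succ=(0,1) retry=(0,0)
step 6 (A CAS): counter=7 r=(6,6) succ=(0,1) retry=(1,0)

counter=7 r=(6,6) succ=(0,1) retry=(1,0)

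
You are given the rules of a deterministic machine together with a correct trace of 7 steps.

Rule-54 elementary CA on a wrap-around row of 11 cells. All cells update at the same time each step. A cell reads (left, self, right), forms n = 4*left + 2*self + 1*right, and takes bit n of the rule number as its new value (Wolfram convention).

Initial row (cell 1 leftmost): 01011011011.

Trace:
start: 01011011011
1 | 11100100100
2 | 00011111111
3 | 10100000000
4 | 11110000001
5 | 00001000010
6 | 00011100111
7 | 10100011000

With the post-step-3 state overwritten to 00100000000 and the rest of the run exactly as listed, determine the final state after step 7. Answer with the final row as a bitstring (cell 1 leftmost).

state after step 3 := 00100000000
4 | 01110000000
5 | 10001000000
6 | 11011100001
7 | 00100010010

00100010010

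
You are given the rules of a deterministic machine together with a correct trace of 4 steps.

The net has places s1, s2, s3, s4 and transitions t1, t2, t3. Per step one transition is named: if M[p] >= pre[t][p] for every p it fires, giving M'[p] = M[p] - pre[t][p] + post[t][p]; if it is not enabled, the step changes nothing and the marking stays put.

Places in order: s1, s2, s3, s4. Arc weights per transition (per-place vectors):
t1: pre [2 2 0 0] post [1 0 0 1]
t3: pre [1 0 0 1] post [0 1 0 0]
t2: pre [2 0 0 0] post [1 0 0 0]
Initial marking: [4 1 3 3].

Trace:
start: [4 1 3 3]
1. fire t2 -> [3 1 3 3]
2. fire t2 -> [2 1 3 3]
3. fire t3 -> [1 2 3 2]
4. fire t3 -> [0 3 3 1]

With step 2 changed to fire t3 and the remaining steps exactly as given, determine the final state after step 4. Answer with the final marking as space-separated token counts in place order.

0 4 3 0

(re-executing from step 2 with the substitution; state before step 2: [3 1 3 3])
2. fire t3 -> [2 2 3 2]
3. fire t3 -> [1 3 3 1]
4. fire t3 -> [0 4 3 0]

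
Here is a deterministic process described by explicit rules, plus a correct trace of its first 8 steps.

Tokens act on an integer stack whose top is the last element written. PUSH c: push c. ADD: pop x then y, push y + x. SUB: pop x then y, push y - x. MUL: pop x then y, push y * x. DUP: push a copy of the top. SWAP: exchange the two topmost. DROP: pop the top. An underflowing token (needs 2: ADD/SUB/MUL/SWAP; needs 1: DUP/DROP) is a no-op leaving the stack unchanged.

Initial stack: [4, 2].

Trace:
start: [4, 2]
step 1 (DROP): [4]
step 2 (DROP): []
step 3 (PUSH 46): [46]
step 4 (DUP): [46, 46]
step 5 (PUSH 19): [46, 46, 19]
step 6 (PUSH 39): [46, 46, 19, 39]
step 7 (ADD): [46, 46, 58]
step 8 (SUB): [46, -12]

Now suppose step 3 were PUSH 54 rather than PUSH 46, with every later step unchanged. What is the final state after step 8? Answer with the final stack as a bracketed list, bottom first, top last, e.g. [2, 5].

(re-executing from step 3 with the substitution; state before step 3: [])
step 3 (PUSH 54): [54]
step 4 (DUP): [54, 54]
step 5 (PUSH 19): [54, 54, 19]
step 6 (PUSH 39): [54, 54, 19, 39]
step 7 (ADD): [54, 54, 58]
step 8 (SUB): [54, -4]

[54, -4]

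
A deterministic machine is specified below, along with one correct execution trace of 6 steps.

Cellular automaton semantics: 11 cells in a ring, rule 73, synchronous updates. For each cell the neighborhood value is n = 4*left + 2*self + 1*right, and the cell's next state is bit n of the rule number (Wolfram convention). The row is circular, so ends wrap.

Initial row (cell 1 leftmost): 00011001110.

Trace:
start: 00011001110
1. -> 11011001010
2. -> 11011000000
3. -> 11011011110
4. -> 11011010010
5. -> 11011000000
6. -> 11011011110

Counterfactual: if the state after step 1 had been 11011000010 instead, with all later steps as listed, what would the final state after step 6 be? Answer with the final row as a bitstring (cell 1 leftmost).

state after step 1 := 11011000010
2. -> 11011011000
3. -> 11011011010
4. -> 11011011000
5. -> 11011011010
6. -> 11011011000

11011011000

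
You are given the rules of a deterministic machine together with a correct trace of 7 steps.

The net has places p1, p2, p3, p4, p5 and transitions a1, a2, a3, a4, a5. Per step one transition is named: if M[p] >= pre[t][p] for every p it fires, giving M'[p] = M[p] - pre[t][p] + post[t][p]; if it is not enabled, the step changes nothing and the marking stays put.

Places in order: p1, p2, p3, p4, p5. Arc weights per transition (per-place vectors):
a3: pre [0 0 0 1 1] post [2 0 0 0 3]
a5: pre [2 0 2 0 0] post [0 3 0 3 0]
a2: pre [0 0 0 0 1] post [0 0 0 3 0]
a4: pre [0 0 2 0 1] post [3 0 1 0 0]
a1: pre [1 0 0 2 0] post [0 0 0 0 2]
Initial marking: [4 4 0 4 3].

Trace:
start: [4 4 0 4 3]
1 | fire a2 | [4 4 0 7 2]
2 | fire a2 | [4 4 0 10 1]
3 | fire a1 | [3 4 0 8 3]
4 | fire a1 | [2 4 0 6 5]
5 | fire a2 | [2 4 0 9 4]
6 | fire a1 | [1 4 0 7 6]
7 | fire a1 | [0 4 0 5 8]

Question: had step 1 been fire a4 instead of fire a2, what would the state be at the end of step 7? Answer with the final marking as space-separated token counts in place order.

0 4 0 2 9

(re-executing from step 1 with the substitution; state before step 1: [4 4 0 4 3])
1 | fire a4 | [4 4 0 4 3]
2 | fire a2 | [4 4 0 7 2]
3 | fire a1 | [3 4 0 5 4]
4 | fire a1 | [2 4 0 3 6]
5 | fire a2 | [2 4 0 6 5]
6 | fire a1 | [1 4 0 4 7]
7 | fire a1 | [0 4 0 2 9]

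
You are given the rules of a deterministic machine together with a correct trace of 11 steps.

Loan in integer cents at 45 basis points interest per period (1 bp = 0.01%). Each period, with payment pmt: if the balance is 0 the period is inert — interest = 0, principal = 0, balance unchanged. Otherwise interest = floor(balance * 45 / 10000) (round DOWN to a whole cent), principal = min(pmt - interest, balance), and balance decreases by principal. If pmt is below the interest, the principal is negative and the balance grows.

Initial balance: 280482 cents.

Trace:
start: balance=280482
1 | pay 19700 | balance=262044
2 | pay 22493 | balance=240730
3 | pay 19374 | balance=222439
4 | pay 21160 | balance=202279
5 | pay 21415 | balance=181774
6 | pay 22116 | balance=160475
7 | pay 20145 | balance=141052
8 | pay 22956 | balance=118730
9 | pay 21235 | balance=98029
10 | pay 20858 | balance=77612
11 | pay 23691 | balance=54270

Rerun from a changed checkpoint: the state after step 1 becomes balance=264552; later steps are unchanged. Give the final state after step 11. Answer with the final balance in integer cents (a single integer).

56891

state after step 1 := balance=264552
2 | pay 22493 | balance=243249
3 | pay 19374 | balance=224969
4 | pay 21160 | balance=204821
5 | pay 21415 | balance=184327
6 | pay 22116 | balance=163040
7 | pay 20145 | balance=143628
8 | pay 22956 | balance=121318
9 | pay 21235 | balance=100628
10 | pay 20858 | balance=80222
11 | pay 23691 | balance=56891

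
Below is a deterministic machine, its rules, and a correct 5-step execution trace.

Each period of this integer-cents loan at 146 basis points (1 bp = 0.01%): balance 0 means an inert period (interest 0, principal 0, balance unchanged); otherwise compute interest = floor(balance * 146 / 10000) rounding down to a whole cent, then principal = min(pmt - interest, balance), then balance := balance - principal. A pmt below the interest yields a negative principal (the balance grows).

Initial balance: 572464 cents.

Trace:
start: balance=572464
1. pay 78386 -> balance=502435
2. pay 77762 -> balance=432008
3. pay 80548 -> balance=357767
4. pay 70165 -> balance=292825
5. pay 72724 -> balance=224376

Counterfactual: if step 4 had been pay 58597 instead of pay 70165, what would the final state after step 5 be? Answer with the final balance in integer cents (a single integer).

236113

(re-executing from step 4 with the substitution; state before step 4: balance=357767)
4. pay 58597 -> balance=304393
5. pay 72724 -> balance=236113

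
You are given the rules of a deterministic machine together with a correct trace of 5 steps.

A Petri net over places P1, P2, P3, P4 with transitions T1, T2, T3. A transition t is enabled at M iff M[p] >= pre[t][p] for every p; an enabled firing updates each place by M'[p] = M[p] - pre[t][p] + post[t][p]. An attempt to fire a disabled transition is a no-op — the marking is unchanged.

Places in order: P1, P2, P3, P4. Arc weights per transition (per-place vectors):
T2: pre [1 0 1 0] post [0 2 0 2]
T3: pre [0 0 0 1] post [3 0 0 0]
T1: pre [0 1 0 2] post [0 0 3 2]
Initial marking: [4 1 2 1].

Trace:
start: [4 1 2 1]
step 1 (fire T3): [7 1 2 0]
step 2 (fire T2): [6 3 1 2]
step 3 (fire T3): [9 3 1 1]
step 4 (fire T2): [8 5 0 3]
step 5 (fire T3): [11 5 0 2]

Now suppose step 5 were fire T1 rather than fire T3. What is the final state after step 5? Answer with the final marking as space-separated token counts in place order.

(re-executing from step 5 with the substitution; state before step 5: [8 5 0 3])
step 5 (fire T1): [8 4 3 3]

8 4 3 3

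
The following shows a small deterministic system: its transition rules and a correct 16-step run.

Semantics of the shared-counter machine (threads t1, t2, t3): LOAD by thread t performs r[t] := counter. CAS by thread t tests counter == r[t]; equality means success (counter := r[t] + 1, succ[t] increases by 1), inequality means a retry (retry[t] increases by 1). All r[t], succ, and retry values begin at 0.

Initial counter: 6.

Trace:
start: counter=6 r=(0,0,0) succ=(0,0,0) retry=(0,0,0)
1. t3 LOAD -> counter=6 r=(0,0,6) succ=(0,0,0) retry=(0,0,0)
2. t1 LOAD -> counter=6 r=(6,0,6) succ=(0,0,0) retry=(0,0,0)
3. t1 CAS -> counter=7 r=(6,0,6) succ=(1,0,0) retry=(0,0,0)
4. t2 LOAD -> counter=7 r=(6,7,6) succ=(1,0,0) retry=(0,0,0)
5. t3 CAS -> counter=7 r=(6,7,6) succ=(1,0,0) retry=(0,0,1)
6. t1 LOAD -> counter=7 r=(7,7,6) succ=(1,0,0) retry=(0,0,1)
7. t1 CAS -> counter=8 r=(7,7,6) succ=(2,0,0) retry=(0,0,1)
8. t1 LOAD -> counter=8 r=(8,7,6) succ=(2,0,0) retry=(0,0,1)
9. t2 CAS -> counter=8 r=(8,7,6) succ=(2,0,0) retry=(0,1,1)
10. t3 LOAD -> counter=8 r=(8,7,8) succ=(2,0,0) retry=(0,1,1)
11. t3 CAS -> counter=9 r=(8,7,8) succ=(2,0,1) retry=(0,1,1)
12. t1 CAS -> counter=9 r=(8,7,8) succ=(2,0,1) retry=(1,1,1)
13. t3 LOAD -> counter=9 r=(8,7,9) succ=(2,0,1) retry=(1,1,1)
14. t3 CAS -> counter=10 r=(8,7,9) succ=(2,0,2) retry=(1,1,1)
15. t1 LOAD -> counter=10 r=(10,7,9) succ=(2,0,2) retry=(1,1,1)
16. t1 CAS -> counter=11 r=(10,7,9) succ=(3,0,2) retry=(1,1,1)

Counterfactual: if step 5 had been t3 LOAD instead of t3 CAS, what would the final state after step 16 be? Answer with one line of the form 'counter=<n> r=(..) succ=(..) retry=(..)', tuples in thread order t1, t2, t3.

(re-executing from step 5 with the substitution; state before step 5: counter=7 r=(6,7,6) succ=(1,0,0) retry=(0,0,0))
5. t3 LOAD -> counter=7 r=(6,7,7) succ=(1,0,0) retry=(0,0,0)
6. t1 LOAD -> counter=7 r=(7,7,7) succ=(1,0,0) retry=(0,0,0)
7. t1 CAS -> counter=8 r=(7,7,7) succ=(2,0,0) retry=(0,0,0)
8. t1 LOAD -> counter=8 r=(8,7,7) succ=(2,0,0) retry=(0,0,0)
9. t2 CAS -> counter=8 r=(8,7,7) succ=(2,0,0) retry=(0,1,0)
10. t3 LOAD -> counter=8 r=(8,7,8) succ=(2,0,0) retry=(0,1,0)
11. t3 CAS -> counter=9 r=(8,7,8) succ=(2,0,1) retry=(0,1,0)
12. t1 CAS -> counter=9 r=(8,7,8) succ=(2,0,1) retry=(1,1,0)
13. t3 LOAD -> counter=9 r=(8,7,9) succ=(2,0,1) retry=(1,1,0)
14. t3 CAS -> counter=10 r=(8,7,9) succ=(2,0,2) retry=(1,1,0)
15. t1 LOAD -> counter=10 r=(10,7,9) succ=(2,0,2) retry=(1,1,0)
16. t1 CAS -> counter=11 r=(10,7,9) succ=(3,0,2) retry=(1,1,0)

counter=11 r=(10,7,9) succ=(3,0,2) retry=(1,1,0)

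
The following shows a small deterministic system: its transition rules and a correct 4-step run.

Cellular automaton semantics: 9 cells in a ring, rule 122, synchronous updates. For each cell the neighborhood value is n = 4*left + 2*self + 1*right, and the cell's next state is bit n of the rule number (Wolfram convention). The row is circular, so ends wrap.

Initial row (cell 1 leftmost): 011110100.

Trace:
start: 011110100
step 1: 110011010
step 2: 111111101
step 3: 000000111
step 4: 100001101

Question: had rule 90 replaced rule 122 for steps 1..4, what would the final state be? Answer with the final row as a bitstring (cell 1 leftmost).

(re-executing steps 1..4 under rule 90; state before step 1: 011110100)
step 1: 110010010
step 2: 111101100
step 3: 100101111
step 4: 111001000

111001000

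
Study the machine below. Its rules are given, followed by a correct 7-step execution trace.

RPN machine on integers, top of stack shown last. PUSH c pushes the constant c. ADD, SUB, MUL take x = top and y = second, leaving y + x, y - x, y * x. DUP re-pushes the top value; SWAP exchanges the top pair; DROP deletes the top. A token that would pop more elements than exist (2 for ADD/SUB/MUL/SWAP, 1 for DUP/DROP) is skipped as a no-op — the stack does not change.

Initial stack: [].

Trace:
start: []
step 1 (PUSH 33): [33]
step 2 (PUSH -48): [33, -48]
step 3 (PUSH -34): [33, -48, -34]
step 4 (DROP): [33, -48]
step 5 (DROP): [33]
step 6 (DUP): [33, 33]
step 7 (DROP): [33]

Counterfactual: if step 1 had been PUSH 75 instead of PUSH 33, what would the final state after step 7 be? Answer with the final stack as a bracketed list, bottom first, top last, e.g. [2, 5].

[75]

(re-executing from step 1 with the substitution; state before step 1: [])
step 1 (PUSH 75): [75]
step 2 (PUSH -48): [75, -48]
step 3 (PUSH -34): [75, -48, -34]
step 4 (DROP): [75, -48]
step 5 (DROP): [75]
step 6 (DUP): [75, 75]
step 7 (DROP): [75]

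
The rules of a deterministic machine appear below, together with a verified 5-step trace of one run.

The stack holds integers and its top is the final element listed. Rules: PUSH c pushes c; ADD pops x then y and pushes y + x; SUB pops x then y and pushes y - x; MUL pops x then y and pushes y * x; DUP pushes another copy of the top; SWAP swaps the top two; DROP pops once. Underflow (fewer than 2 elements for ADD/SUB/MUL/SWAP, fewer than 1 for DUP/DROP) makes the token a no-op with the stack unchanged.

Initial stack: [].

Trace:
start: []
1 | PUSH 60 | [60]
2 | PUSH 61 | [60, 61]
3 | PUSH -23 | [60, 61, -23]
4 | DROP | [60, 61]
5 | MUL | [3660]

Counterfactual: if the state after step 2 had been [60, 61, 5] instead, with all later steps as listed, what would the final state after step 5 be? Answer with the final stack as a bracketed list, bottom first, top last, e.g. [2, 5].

[60, 305]

state after step 2 := [60, 61, 5]
3 | PUSH -23 | [60, 61, 5, -23]
4 | DROP | [60, 61, 5]
5 | MUL | [60, 305]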